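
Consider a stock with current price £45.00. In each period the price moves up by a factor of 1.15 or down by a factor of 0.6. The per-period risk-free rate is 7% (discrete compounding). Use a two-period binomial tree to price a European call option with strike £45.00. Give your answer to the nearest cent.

£9.26

Risk-neutral probability p = (1 + 0.07 − 0.6)/(1.15 − 0.6) = 0.4700/0.5500 = 0.8545
Terminal stock prices: S_uu = 59.51, S_ud = 31.05, S_dd = 16.2
Terminal payoffs (S − K): max(14.51, 0) = 14.51, max(-13.95, 0) = 0, max(-28.8, 0) = 0
Node u (S = 51.75): V_u = 1/1.07·[0.8545·14.5125 + 0.1455·0.0000] = 11.5903
Node d (S = 27): V_d = 1/1.07·[0.8545·0.0000 + 0.1455·0.0000] = 0.0000
Node 0 (S = 45): V_0 = 1/1.07·[0.8545·11.5903 + 0.1455·0.0000] = 9.2565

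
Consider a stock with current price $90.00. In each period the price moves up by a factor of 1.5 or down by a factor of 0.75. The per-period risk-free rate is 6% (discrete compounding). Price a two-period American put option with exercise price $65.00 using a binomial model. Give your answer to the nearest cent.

Risk-neutral probability p = (1 + 0.06 − 0.75)/(1.5 − 0.75) = 0.3100/0.7500 = 0.4133
Terminal stock prices: S_uu = 202.5, S_ud = 101.2, S_dd = 50.62
Terminal payoffs (K − S): max(-137.5, 0) = 0, max(-36.25, 0) = 0, max(14.38, 0) = 14.38
Node u (S = 135): continuation = 1/1.06·[0.4133·0.0000 + 0.5867·0.0000] = 0.0000; exercise value = 0.0000 ≤ continuation, so V_u = 0.0000
Node d (S = 67.5): continuation = 1/1.06·[0.4133·0.0000 + 0.5867·14.3750] = 7.9560; exercise value = 0.0000 ≤ continuation, so V_d = 7.9560
Node 0 (S = 90): continuation = 1/1.06·[0.4133·0.0000 + 0.5867·7.9560] = 4.4033; exercise value = 0.0000 ≤ continuation, so V_0 = 4.4033

$4.40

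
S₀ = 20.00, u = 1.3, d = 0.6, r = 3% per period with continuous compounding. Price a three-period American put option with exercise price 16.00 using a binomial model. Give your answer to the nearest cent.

Risk-neutral probability p = (e^0.03 − 0.6)/(1.3 − 0.6) = 0.4305/0.7000 = 0.6149
Terminal stock prices: S_uuu = 43.94, S_uud = 20.28, S_udd = 9.36, S_ddd = 4.32
Terminal payoffs (K − S): max(-27.94, 0) = 0, max(-4.28, 0) = 0, max(6.64, 0) = 6.64, max(11.68, 0) = 11.68
Node uu (S = 33.8): continuation = e^(−0.03)·[0.6149·0.0000 + 0.3851·0.0000] = 0.0000; exercise value = 0.0000 ≤ continuation, so V_uu = 0.0000
Node ud (S = 15.6): continuation = e^(−0.03)·[0.6149·0.0000 + 0.3851·6.6400] = 2.4813; exercise value = 0.4000 ≤ continuation, so V_ud = 2.4813
Node dd (S = 7.2): continuation = e^(−0.03)·[0.6149·6.6400 + 0.3851·11.6800] = 8.3271; exercise value = 8.8000 > continuation, so V_dd = 8.8000 (exercise)
Node u (S = 26): continuation = e^(−0.03)·[0.6149·0.0000 + 0.3851·2.4813] = 0.9272; exercise value = 0.0000 ≤ continuation, so V_u = 0.9272
Node d (S = 12): continuation = e^(−0.03)·[0.6149·2.4813 + 0.3851·8.8000] = 4.7691; exercise value = 4.0000 ≤ continuation, so V_d = 4.7691
Node 0 (S = 20): continuation = e^(−0.03)·[0.6149·0.9272 + 0.3851·4.7691] = 2.3355; exercise value = 0.0000 ≤ continuation, so V_0 = 2.3355

2.34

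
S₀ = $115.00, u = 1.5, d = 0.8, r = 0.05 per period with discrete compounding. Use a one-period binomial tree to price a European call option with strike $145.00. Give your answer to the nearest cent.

Risk-neutral probability p = (1 + 0.05 − 0.8)/(1.5 − 0.8) = 0.2500/0.7000 = 0.3571
Terminal stock prices: S_u = 172.5, S_d = 92
Terminal payoffs (S − K): max(27.5, 0) = 27.5, max(-53, 0) = 0
Node 0 (S = 115): V_0 = 1/1.05·[0.3571·27.5000 + 0.6429·0.0000] = 9.3537

$9.35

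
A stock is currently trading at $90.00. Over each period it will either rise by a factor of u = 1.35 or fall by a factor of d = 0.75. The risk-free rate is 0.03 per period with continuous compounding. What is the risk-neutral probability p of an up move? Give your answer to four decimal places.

Risk-neutral probability p = (e^0.03 − 0.75)/(1.35 − 0.75) = 0.2805/0.6000 = 0.4674

p = 0.4674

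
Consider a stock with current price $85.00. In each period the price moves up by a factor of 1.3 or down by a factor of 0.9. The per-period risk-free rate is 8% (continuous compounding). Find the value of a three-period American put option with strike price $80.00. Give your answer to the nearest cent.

Risk-neutral probability p = (e^0.08 − 0.9)/(1.3 − 0.9) = 0.1833/0.4000 = 0.4582
Terminal stock prices: S_uuu = 186.7, S_uud = 129.3, S_udd = 89.51, S_ddd = 61.97
Terminal payoffs (K − S): max(-106.7, 0) = 0, max(-49.28, 0) = 0, max(-9.505, 0) = 0, max(18.03, 0) = 18.03
Node uu (S = 143.7): continuation = e^(−0.08)·[0.4582·0.0000 + 0.5418·0.0000] = 0.0000; exercise value = 0.0000 ≤ continuation, so V_uu = 0.0000
Node ud (S = 99.45): continuation = e^(−0.08)·[0.4582·0.0000 + 0.5418·0.0000] = 0.0000; exercise value = 0.0000 ≤ continuation, so V_ud = 0.0000
Node dd (S = 68.85): continuation = e^(−0.08)·[0.4582·0.0000 + 0.5418·18.0350] = 9.0198; exercise value = 11.1500 > continuation, so V_dd = 11.1500 (exercise)
Node u (S = 110.5): continuation = e^(−0.08)·[0.4582·0.0000 + 0.5418·0.0000] = 0.0000; exercise value = 0.0000 ≤ continuation, so V_u = 0.0000
Node d (S = 76.5): continuation = e^(−0.08)·[0.4582·0.0000 + 0.5418·11.1500] = 5.5764; exercise value = 3.5000 ≤ continuation, so V_d = 5.5764
Node 0 (S = 85): continuation = e^(−0.08)·[0.4582·0.0000 + 0.5418·5.5764] = 2.7889; exercise value = 0.0000 ≤ continuation, so V_0 = 2.7889

$2.79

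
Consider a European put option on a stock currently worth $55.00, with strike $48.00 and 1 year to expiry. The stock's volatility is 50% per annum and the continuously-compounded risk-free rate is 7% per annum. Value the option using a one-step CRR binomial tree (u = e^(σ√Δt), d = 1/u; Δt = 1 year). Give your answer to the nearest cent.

CRR parameters: u = e^(σ√Δt) = e^(0.5·√1) = 1.6487, d = 1/u = 0.6065
Per-period rate: rΔt = 0.07·1 = 0.07, so R = e^0.07 = 1.0725
Risk-neutral probability p = (e^0.07 − 0.6065)/(1.6487 − 0.6065) = 0.4660/1.0422 = 0.4471
Terminal stock prices: S_u = 90.68, S_d = 33.36
Terminal payoffs (K − S): max(-42.68, 0) = 0, max(14.64, 0) = 14.64
Node 0 (S = 55): V_0 = e^(−0.07)·[0.4471·0.0000 + 0.5529·14.6408] = 7.5475

$7.55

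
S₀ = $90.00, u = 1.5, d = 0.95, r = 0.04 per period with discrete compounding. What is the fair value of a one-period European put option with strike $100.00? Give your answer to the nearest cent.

$11.66

Risk-neutral probability p = (1 + 0.04 − 0.95)/(1.5 − 0.95) = 0.0900/0.5500 = 0.1636
Terminal stock prices: S_u = 135, S_d = 85.5
Terminal payoffs (K − S): max(-35, 0) = 0, max(14.5, 0) = 14.5
Node 0 (S = 90): V_0 = 1/1.04·[0.1636·0.0000 + 0.8364·14.5000] = 11.6608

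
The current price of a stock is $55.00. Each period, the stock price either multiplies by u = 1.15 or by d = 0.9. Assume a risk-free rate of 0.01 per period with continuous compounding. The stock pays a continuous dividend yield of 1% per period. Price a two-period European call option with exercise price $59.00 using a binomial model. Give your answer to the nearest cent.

$2.15

Per-period risk-free factor R = e^0.01 = 1.0101; dividend-adjusted growth = e^(0.01−0.01) = 1.0000.
Risk-neutral probability p = (1.0000 − 0.9)/(1.15 − 0.9) = 0.1000/0.2500 = 0.4000
Terminal stock prices: S_uu = 72.74, S_ud = 56.92, S_dd = 44.55
Terminal payoffs (S − K): max(13.74, 0) = 13.74, max(-2.075, 0) = 0, max(-14.45, 0) = 0
Node u (S = 63.25): V_u = e^(−0.01)·[0.4000·13.7375 + 0.6000·0.0000] = 5.4403
Node d (S = 49.5): V_d = e^(−0.01)·[0.4000·0.0000 + 0.6000·0.0000] = 0.0000
Node 0 (S = 55): V_0 = e^(−0.01)·[0.4000·5.4403 + 0.6000·0.0000] = 2.1545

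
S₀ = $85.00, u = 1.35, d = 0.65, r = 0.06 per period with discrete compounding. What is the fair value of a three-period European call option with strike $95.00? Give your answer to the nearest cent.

Risk-neutral probability p = (1 + 0.06 − 0.65)/(1.35 − 0.65) = 0.4100/0.7000 = 0.5857
Terminal stock prices: S_uuu = 209.1, S_uud = 100.7, S_udd = 48.48, S_ddd = 23.34
Terminal payoffs (S − K): max(114.1, 0) = 114.1, max(5.693, 0) = 5.693, max(-46.52, 0) = 0, max(-71.66, 0) = 0
Node uu (S = 154.9): V_uu = 1/1.06·[0.5857·114.1319 + 0.4143·5.6931] = 65.2899
Node ud (S = 74.59): V_ud = 1/1.06·[0.5857·5.6931 + 0.4143·0.0000] = 3.1458
Node dd (S = 35.91): V_dd = 1/1.06·[0.5857·0.0000 + 0.4143·0.0000] = 0.0000
Node u (S = 114.8): V_u = 1/1.06·[0.5857·65.2899 + 0.4143·3.1458] = 37.3061
Node d (S = 55.25): V_d = 1/1.06·[0.5857·3.1458 + 0.4143·0.0000] = 1.7382
Node 0 (S = 85): V_0 = 1/1.06·[0.5857·37.3061 + 0.4143·1.7382] = 21.2932

$21.29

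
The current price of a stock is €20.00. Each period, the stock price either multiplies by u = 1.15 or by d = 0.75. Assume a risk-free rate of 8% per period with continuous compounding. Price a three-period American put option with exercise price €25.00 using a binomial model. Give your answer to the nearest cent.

€5.00

Risk-neutral probability p = (e^0.08 − 0.75)/(1.15 − 0.75) = 0.3333/0.4000 = 0.8332
Terminal stock prices: S_uuu = 30.42, S_uud = 19.84, S_udd = 12.94, S_ddd = 8.438
Terminal payoffs (K − S): max(-5.417, 0) = 0, max(5.163, 0) = 5.163, max(12.06, 0) = 12.06, max(16.56, 0) = 16.56
Node uu (S = 26.45): continuation = e^(−0.08)·[0.8332·0.0000 + 0.1668·5.1625] = 0.7948; exercise value = 0.0000 ≤ continuation, so V_uu = 0.7948
Node ud (S = 17.25): continuation = e^(−0.08)·[0.8332·5.1625 + 0.1668·12.0625] = 5.8279; exercise value = 7.7500 > continuation, so V_ud = 7.7500 (exercise)
Node dd (S = 11.25): continuation = e^(−0.08)·[0.8332·12.0625 + 0.1668·16.5625] = 11.8279; exercise value = 13.7500 > continuation, so V_dd = 13.7500 (exercise)
Node u (S = 23): continuation = e^(−0.08)·[0.8332·0.7948 + 0.1668·7.7500] = 1.8045; exercise value = 2.0000 > continuation, so V_u = 2.0000 (exercise)
Node d (S = 15): continuation = e^(−0.08)·[0.8332·7.7500 + 0.1668·13.7500] = 8.0779; exercise value = 10.0000 > continuation, so V_d = 10.0000 (exercise)
Node 0 (S = 20): continuation = e^(−0.08)·[0.8332·2.0000 + 0.1668·10.0000] = 3.0779; exercise value = 5.0000 > continuation, so V_0 = 5.0000 (exercise)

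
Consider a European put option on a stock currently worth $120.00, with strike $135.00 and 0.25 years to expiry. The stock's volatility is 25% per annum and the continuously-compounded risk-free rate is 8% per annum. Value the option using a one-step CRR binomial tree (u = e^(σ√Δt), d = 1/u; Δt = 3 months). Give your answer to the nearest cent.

CRR parameters: u = e^(σ√Δt) = e^(0.25·√0.25) = 1.1331, d = 1/u = 0.8825
Per-period rate: rΔt = 0.08·0.25 = 0.02, so R = e^0.02 = 1.0202
Risk-neutral probability p = (e^0.02 − 0.8825)/(1.1331 − 0.8825) = 0.1377/0.2507 = 0.5494
Terminal stock prices: S_u = 136, S_d = 105.9
Terminal payoffs (K − S): max(-0.9778, 0) = 0, max(29.1, 0) = 29.1
Node 0 (S = 120): V_0 = e^(−0.02)·[0.5494·0.0000 + 0.4506·29.1004] = 12.8534

$12.85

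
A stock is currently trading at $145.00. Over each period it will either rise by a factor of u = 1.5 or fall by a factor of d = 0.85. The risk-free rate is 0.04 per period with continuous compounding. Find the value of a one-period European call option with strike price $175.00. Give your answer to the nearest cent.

Risk-neutral probability p = (e^0.04 − 0.85)/(1.5 − 0.85) = 0.1908/0.6500 = 0.2936
Terminal stock prices: S_u = 217.5, S_d = 123.2
Terminal payoffs (S − K): max(42.5, 0) = 42.5, max(-51.75, 0) = 0
Node 0 (S = 145): V_0 = e^(−0.04)·[0.2936·42.5000 + 0.7064·0.0000] = 11.9869

$11.99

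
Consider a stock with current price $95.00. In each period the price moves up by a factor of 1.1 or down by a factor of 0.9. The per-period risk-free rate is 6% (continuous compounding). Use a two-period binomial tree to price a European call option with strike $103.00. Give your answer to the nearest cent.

Risk-neutral probability p = (e^0.06 − 0.9)/(1.1 − 0.9) = 0.1618/0.2000 = 0.8092
Terminal stock prices: S_uu = 115, S_ud = 94.05, S_dd = 76.95
Terminal payoffs (S − K): max(11.95, 0) = 11.95, max(-8.95, 0) = 0, max(-26.05, 0) = 0
Node u (S = 104.5): V_u = e^(−0.06)·[0.8092·11.9500 + 0.1908·0.0000] = 9.1066
Node d (S = 85.5): V_d = e^(−0.06)·[0.8092·0.0000 + 0.1908·0.0000] = 0.0000
Node 0 (S = 95): V_0 = e^(−0.06)·[0.8092·9.1066 + 0.1908·0.0000] = 6.9398

$6.94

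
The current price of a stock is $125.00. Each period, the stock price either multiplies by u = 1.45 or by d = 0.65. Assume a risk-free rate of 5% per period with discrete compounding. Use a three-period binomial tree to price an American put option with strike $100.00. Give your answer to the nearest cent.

Risk-neutral probability p = (1 + 0.05 − 0.65)/(1.45 − 0.65) = 0.4000/0.8000 = 0.5000
Terminal stock prices: S_uuu = 381.1, S_uud = 170.8, S_udd = 76.58, S_ddd = 34.33
Terminal payoffs (K − S): max(-281.1, 0) = 0, max(-70.83, 0) = 0, max(23.42, 0) = 23.42, max(65.67, 0) = 65.67
Node uu (S = 262.8): continuation = 1/1.05·[0.5000·0.0000 + 0.5000·0.0000] = 0.0000; exercise value = 0.0000 ≤ continuation, so V_uu = 0.0000
Node ud (S = 117.8): continuation = 1/1.05·[0.5000·0.0000 + 0.5000·23.4219] = 11.1533; exercise value = 0.0000 ≤ continuation, so V_ud = 11.1533
Node dd (S = 52.81): continuation = 1/1.05·[0.5000·23.4219 + 0.5000·65.6719] = 42.4256; exercise value = 47.1875 > continuation, so V_dd = 47.1875 (exercise)
Node u (S = 181.2): continuation = 1/1.05·[0.5000·0.0000 + 0.5000·11.1533] = 5.3111; exercise value = 0.0000 ≤ continuation, so V_u = 5.3111
Node d (S = 81.25): continuation = 1/1.05·[0.5000·11.1533 + 0.5000·47.1875] = 27.7813; exercise value = 18.7500 ≤ continuation, so V_d = 27.7813
Node 0 (S = 125): continuation = 1/1.05·[0.5000·5.3111 + 0.5000·27.7813] = 15.7583; exercise value = 0.0000 ≤ continuation, so V_0 = 15.7583

$15.76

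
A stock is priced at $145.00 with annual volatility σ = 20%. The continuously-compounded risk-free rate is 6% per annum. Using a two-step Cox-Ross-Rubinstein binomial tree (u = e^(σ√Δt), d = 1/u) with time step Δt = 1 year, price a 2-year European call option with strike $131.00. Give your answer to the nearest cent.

$33.52

CRR parameters: u = e^(σ√Δt) = e^(0.2·√1) = 1.2214, d = 1/u = 0.8187
Per-period rate: rΔt = 0.06·1 = 0.06, so R = e^0.06 = 1.0618
Risk-neutral probability p = (e^0.06 − 0.8187)/(1.2214 − 0.8187) = 0.2431/0.4027 = 0.6037
Terminal stock prices: S_uu = 216.3, S_ud = 145, S_dd = 97.2
Terminal payoffs (S − K): max(85.31, 0) = 85.31, max(14, 0) = 14, max(-33.8, 0) = 0
Node u (S = 177.1): V_u = e^(−0.06)·[0.6037·85.3146 + 0.3963·14.0000] = 53.7322
Node d (S = 118.7): V_d = e^(−0.06)·[0.6037·14.0000 + 0.3963·0.0000] = 7.9600
Node 0 (S = 145): V_0 = e^(−0.06)·[0.6037·53.7322 + 0.3963·7.9600] = 33.5213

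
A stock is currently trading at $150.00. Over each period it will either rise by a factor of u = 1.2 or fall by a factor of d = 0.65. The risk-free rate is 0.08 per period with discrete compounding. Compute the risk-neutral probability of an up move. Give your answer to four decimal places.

Risk-neutral probability p = (1 + 0.08 − 0.65)/(1.2 − 0.65) = 0.4300/0.5500 = 0.7818

p = 0.7818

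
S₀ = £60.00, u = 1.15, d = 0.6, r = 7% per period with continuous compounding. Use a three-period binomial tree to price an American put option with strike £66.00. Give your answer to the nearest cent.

£8.08

Risk-neutral probability p = (e^0.07 − 0.6)/(1.15 − 0.6) = 0.4725/0.5500 = 0.8591
Terminal stock prices: S_uuu = 91.25, S_uud = 47.61, S_udd = 24.84, S_ddd = 12.96
Terminal payoffs (K − S): max(-25.25, 0) = 0, max(18.39, 0) = 18.39, max(41.16, 0) = 41.16, max(53.04, 0) = 53.04
Node uu (S = 79.35): continuation = e^(−0.07)·[0.8591·0.0000 + 0.1409·18.3900] = 2.4159; exercise value = 0.0000 ≤ continuation, so V_uu = 2.4159
Node ud (S = 41.4): continuation = e^(−0.07)·[0.8591·18.3900 + 0.1409·41.1600] = 20.1380; exercise value = 24.6000 > continuation, so V_ud = 24.6000 (exercise)
Node dd (S = 21.6): continuation = e^(−0.07)·[0.8591·41.1600 + 0.1409·53.0400] = 39.9380; exercise value = 44.4000 > continuation, so V_dd = 44.4000 (exercise)
Node u (S = 69): continuation = e^(−0.07)·[0.8591·2.4159 + 0.1409·24.6000] = 5.1669; exercise value = 0.0000 ≤ continuation, so V_u = 5.1669
Node d (S = 36): continuation = e^(−0.07)·[0.8591·24.6000 + 0.1409·44.4000] = 25.5380; exercise value = 30.0000 > continuation, so V_d = 30.0000 (exercise)
Node 0 (S = 60): continuation = e^(−0.07)·[0.8591·5.1669 + 0.1409·30.0000] = 8.0798; exercise value = 6.0000 ≤ continuation, so V_0 = 8.0798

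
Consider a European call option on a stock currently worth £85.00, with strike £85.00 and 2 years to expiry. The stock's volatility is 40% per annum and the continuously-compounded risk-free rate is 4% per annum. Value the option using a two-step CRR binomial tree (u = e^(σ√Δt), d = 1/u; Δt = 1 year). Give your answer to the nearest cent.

£19.56

CRR parameters: u = e^(σ√Δt) = e^(0.4·√1) = 1.4918, d = 1/u = 0.6703
Per-period rate: rΔt = 0.04·1 = 0.04, so R = e^0.04 = 1.0408
Risk-neutral probability p = (e^0.04 − 0.6703)/(1.4918 − 0.6703) = 0.3705/0.8215 = 0.4510
Terminal stock prices: S_uu = 189.2, S_ud = 85, S_dd = 38.19
Terminal payoffs (S − K): max(104.2, 0) = 104.2, max(0, 0) = 0, max(-46.81, 0) = 0
Node u (S = 126.8): V_u = e^(−0.04)·[0.4510·104.1710 + 0.5490·0.0000] = 45.1380
Node d (S = 56.98): V_d = e^(−0.04)·[0.4510·0.0000 + 0.5490·0.0000] = 0.0000
Node 0 (S = 85): V_0 = e^(−0.04)·[0.4510·45.1380 + 0.5490·0.0000] = 19.5586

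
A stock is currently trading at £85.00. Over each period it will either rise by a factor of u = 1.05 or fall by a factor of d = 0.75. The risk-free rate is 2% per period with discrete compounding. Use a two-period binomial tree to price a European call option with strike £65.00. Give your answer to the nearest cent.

£22.69

Risk-neutral probability p = (1 + 0.02 − 0.75)/(1.05 − 0.75) = 0.2700/0.3000 = 0.9000
Terminal stock prices: S_uu = 93.71, S_ud = 66.94, S_dd = 47.81
Terminal payoffs (S − K): max(28.71, 0) = 28.71, max(1.938, 0) = 1.938, max(-17.19, 0) = 0
Node u (S = 89.25): V_u = 1/1.02·[0.9000·28.7125 + 0.1000·1.9375] = 25.5245
Node d (S = 63.75): V_d = 1/1.02·[0.9000·1.9375 + 0.1000·0.0000] = 1.7096
Node 0 (S = 85): V_0 = 1/1.02·[0.9000·25.5245 + 0.1000·1.7096] = 22.6892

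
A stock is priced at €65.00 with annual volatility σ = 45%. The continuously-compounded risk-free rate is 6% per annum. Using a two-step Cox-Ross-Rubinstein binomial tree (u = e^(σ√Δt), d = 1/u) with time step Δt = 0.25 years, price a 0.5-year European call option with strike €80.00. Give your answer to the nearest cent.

CRR parameters: u = e^(σ√Δt) = e^(0.45·√0.25) = 1.2523, d = 1/u = 0.7985
Per-period rate: rΔt = 0.06·0.25 = 0.015, so R = e^0.015 = 1.0151
Risk-neutral probability p = (e^0.015 − 0.7985)/(1.2523 − 0.7985) = 0.2166/0.4538 = 0.4773
Terminal stock prices: S_uu = 101.9, S_ud = 65, S_dd = 41.45
Terminal payoffs (S − K): max(21.94, 0) = 21.94, max(-15, 0) = 0, max(-38.55, 0) = 0
Node u (S = 81.4): V_u = e^(−0.015)·[0.4773·21.9403 + 0.5227·0.0000] = 10.3160
Node d (S = 51.9): V_d = e^(−0.015)·[0.4773·0.0000 + 0.5227·0.0000] = 0.0000
Node 0 (S = 65): V_0 = e^(−0.015)·[0.4773·10.3160 + 0.5227·0.0000] = 4.8504

€4.85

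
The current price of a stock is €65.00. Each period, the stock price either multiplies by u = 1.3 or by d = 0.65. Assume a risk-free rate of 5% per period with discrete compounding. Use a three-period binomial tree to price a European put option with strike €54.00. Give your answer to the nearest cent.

€6.09

Risk-neutral probability p = (1 + 0.05 − 0.65)/(1.3 − 0.65) = 0.4000/0.6500 = 0.6154
Terminal stock prices: S_uuu = 142.8, S_uud = 71.4, S_udd = 35.7, S_ddd = 17.85
Terminal payoffs (K − S): max(-88.81, 0) = 0, max(-17.4, 0) = 0, max(18.3, 0) = 18.3, max(36.15, 0) = 36.15
Node uu (S = 109.9): V_uu = 1/1.05·[0.6154·0.0000 + 0.3846·0.0000] = 0.0000
Node ud (S = 54.93): V_ud = 1/1.05·[0.6154·0.0000 + 0.3846·18.2987] = 6.7028
Node dd (S = 27.46): V_dd = 1/1.05·[0.6154·18.2987 + 0.3846·36.1494] = 23.9661
Node u (S = 84.5): V_u = 1/1.05·[0.6154·0.0000 + 0.3846·6.7028] = 2.4553
Node d (S = 42.25): V_d = 1/1.05·[0.6154·6.7028 + 0.3846·23.9661] = 12.7072
Node 0 (S = 65): V_0 = 1/1.05·[0.6154·2.4553 + 0.3846·12.7072] = 6.0936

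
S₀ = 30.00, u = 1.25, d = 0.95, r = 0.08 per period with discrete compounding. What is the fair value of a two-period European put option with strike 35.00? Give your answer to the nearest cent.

2.18

Risk-neutral probability p = (1 + 0.08 − 0.95)/(1.25 − 0.95) = 0.1300/0.3000 = 0.4333
Terminal stock prices: S_uu = 46.88, S_ud = 35.62, S_dd = 27.07
Terminal payoffs (K − S): max(-11.88, 0) = 0, max(-0.625, 0) = 0, max(7.925, 0) = 7.925
Node u (S = 37.5): V_u = 1/1.08·[0.4333·0.0000 + 0.5667·0.0000] = 0.0000
Node d (S = 28.5): V_d = 1/1.08·[0.4333·0.0000 + 0.5667·7.9250] = 4.1582
Node 0 (S = 30): V_0 = 1/1.08·[0.4333·0.0000 + 0.5667·4.1582] = 2.1818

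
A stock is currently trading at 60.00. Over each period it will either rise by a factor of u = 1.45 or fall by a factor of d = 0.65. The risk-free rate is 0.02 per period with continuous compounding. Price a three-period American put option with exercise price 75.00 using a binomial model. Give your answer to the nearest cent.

23.77

Risk-neutral probability p = (e^0.02 − 0.65)/(1.45 − 0.65) = 0.3702/0.8000 = 0.4628
Terminal stock prices: S_uuu = 182.9, S_uud = 82, S_udd = 36.76, S_ddd = 16.48
Terminal payoffs (K − S): max(-107.9, 0) = 0, max(-6.998, 0) = 0, max(38.24, 0) = 38.24, max(58.52, 0) = 58.52
Node uu (S = 126.2): continuation = e^(−0.02)·[0.4628·0.0000 + 0.5372·0.0000] = 0.0000; exercise value = 0.0000 ≤ continuation, so V_uu = 0.0000
Node ud (S = 56.55): continuation = e^(−0.02)·[0.4628·0.0000 + 0.5372·38.2425] = 20.1389; exercise value = 18.4500 ≤ continuation, so V_ud = 20.1389
Node dd (S = 25.35): continuation = e^(−0.02)·[0.4628·38.2425 + 0.5372·58.5225] = 48.1649; exercise value = 49.6500 > continuation, so V_dd = 49.6500 (exercise)
Node u (S = 87): continuation = e^(−0.02)·[0.4628·0.0000 + 0.5372·20.1389] = 10.6053; exercise value = 0.0000 ≤ continuation, so V_u = 10.6053
Node d (S = 39): continuation = e^(−0.02)·[0.4628·20.1389 + 0.5372·49.6500] = 35.2810; exercise value = 36.0000 > continuation, so V_d = 36.0000 (exercise)
Node 0 (S = 60): continuation = e^(−0.02)·[0.4628·10.6053 + 0.5372·36.0000] = 23.7684; exercise value = 15.0000 ≤ continuation, so V_0 = 23.7684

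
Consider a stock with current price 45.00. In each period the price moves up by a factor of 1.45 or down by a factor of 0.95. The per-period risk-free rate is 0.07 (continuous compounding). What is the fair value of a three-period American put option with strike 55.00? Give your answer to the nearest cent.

10.00

Risk-neutral probability p = (e^0.07 − 0.95)/(1.45 − 0.95) = 0.1225/0.5000 = 0.2450
Terminal stock prices: S_uuu = 137.2, S_uud = 89.88, S_udd = 58.89, S_ddd = 38.58
Terminal payoffs (K − S): max(-82.19, 0) = 0, max(-34.88, 0) = 0, max(-3.888, 0) = 0, max(16.42, 0) = 16.42
Node uu (S = 94.61): continuation = e^(−0.07)·[0.2450·0.0000 + 0.7550·0.0000] = 0.0000; exercise value = 0.0000 ≤ continuation, so V_uu = 0.0000
Node ud (S = 61.99): continuation = e^(−0.07)·[0.2450·0.0000 + 0.7550·0.0000] = 0.0000; exercise value = 0.0000 ≤ continuation, so V_ud = 0.0000
Node dd (S = 40.61): continuation = e^(−0.07)·[0.2450·0.0000 + 0.7550·16.4181] = 11.5574; exercise value = 14.3875 > continuation, so V_dd = 14.3875 (exercise)
Node u (S = 65.25): continuation = e^(−0.07)·[0.2450·0.0000 + 0.7550·0.0000] = 0.0000; exercise value = 0.0000 ≤ continuation, so V_u = 0.0000
Node d (S = 42.75): continuation = e^(−0.07)·[0.2450·0.0000 + 0.7550·14.3875] = 10.1280; exercise value = 12.2500 > continuation, so V_d = 12.2500 (exercise)
Node 0 (S = 45): continuation = e^(−0.07)·[0.2450·0.0000 + 0.7550·12.2500] = 8.6233; exercise value = 10.0000 > continuation, so V_0 = 10.0000 (exercise)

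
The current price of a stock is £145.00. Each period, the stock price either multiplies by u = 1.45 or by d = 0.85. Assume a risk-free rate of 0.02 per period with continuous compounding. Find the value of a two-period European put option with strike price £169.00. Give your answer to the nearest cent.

£31.67

Risk-neutral probability p = (e^0.02 − 0.85)/(1.45 − 0.85) = 0.1702/0.6000 = 0.2837
Terminal stock prices: S_uu = 304.9, S_ud = 178.7, S_dd = 104.8
Terminal payoffs (K − S): max(-135.9, 0) = 0, max(-9.713, 0) = 0, max(64.24, 0) = 64.24
Node u (S = 210.2): V_u = e^(−0.02)·[0.2837·0.0000 + 0.7163·0.0000] = 0.0000
Node d (S = 123.2): V_d = e^(−0.02)·[0.2837·0.0000 + 0.7163·64.2375] = 45.1042
Node 0 (S = 145): V_0 = e^(−0.02)·[0.2837·0.0000 + 0.7163·45.1042] = 31.6697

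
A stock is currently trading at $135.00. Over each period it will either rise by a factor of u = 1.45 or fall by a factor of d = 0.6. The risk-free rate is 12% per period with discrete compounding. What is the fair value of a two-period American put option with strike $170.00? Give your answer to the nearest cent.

$40.80

Risk-neutral probability p = (1 + 0.12 − 0.6)/(1.45 − 0.6) = 0.5200/0.8500 = 0.6118
Terminal stock prices: S_uu = 283.8, S_ud = 117.4, S_dd = 48.6
Terminal payoffs (K − S): max(-113.8, 0) = 0, max(52.55, 0) = 52.55, max(121.4, 0) = 121.4
Node u (S = 195.8): continuation = 1/1.12·[0.6118·0.0000 + 0.3882·52.5500] = 18.2159; exercise value = 0.0000 ≤ continuation, so V_u = 18.2159
Node d (S = 81): continuation = 1/1.12·[0.6118·52.5500 + 0.3882·121.4000] = 70.7857; exercise value = 89.0000 > continuation, so V_d = 89.0000 (exercise)
Node 0 (S = 135): continuation = 1/1.12·[0.6118·18.2159 + 0.3882·89.0000] = 40.8007; exercise value = 35.0000 ≤ continuation, so V_0 = 40.8007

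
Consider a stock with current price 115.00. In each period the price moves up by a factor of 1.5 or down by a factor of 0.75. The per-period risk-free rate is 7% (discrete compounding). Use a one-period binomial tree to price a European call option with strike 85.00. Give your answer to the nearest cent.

Risk-neutral probability p = (1 + 0.07 − 0.75)/(1.5 − 0.75) = 0.3200/0.7500 = 0.4267
Terminal stock prices: S_u = 172.5, S_d = 86.25
Terminal payoffs (S − K): max(87.5, 0) = 87.5, max(1.25, 0) = 1.25
Node 0 (S = 115): V_0 = 1/1.07·[0.4267·87.5000 + 0.5733·1.2500] = 35.5607

35.56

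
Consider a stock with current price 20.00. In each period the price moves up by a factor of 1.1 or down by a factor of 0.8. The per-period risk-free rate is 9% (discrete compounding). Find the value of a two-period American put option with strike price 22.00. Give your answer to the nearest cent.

Risk-neutral probability p = (1 + 0.09 − 0.8)/(1.1 − 0.8) = 0.2900/0.3000 = 0.9667
Terminal stock prices: S_uu = 24.2, S_ud = 17.6, S_dd = 12.8
Terminal payoffs (K − S): max(-2.2, 0) = 0, max(4.4, 0) = 4.4, max(9.2, 0) = 9.2
Node u (S = 22): continuation = 1/1.09·[0.9667·0.0000 + 0.0333·4.4000] = 0.1346; exercise value = 0.0000 ≤ continuation, so V_u = 0.1346
Node d (S = 16): continuation = 1/1.09·[0.9667·4.4000 + 0.0333·9.2000] = 4.1835; exercise value = 6.0000 > continuation, so V_d = 6.0000 (exercise)
Node 0 (S = 20): continuation = 1/1.09·[0.9667·0.1346 + 0.0333·6.0000] = 0.3028; exercise value = 2.0000 > continuation, so V_0 = 2.0000 (exercise)

2.00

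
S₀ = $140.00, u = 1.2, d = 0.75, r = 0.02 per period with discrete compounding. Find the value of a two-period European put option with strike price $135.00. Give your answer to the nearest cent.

$12.80

Risk-neutral probability p = (1 + 0.02 − 0.75)/(1.2 − 0.75) = 0.2700/0.4500 = 0.6000
Terminal stock prices: S_uu = 201.6, S_ud = 126, S_dd = 78.75
Terminal payoffs (K − S): max(-66.6, 0) = 0, max(9, 0) = 9, max(56.25, 0) = 56.25
Node u (S = 168): V_u = 1/1.02·[0.6000·0.0000 + 0.4000·9.0000] = 3.5294
Node d (S = 105): V_d = 1/1.02·[0.6000·9.0000 + 0.4000·56.2500] = 27.3529
Node 0 (S = 140): V_0 = 1/1.02·[0.6000·3.5294 + 0.4000·27.3529] = 12.8028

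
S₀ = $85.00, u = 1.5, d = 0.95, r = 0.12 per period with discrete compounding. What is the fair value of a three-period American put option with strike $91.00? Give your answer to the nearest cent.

Risk-neutral probability p = (1 + 0.12 − 0.95)/(1.5 − 0.95) = 0.1700/0.5500 = 0.3091
Terminal stock prices: S_uuu = 286.9, S_uud = 181.7, S_udd = 115.1, S_ddd = 72.88
Terminal payoffs (K − S): max(-195.9, 0) = 0, max(-90.69, 0) = 0, max(-24.07, 0) = 0, max(18.12, 0) = 18.12
Node uu (S = 191.2): continuation = 1/1.12·[0.3091·0.0000 + 0.6909·0.0000] = 0.0000; exercise value = 0.0000 ≤ continuation, so V_uu = 0.0000
Node ud (S = 121.1): continuation = 1/1.12·[0.3091·0.0000 + 0.6909·0.0000] = 0.0000; exercise value = 0.0000 ≤ continuation, so V_ud = 0.0000
Node dd (S = 76.71): continuation = 1/1.12·[0.3091·0.0000 + 0.6909·18.1231] = 11.1798; exercise value = 14.2875 > continuation, so V_dd = 14.2875 (exercise)
Node u (S = 127.5): continuation = 1/1.12·[0.3091·0.0000 + 0.6909·0.0000] = 0.0000; exercise value = 0.0000 ≤ continuation, so V_u = 0.0000
Node d (S = 80.75): continuation = 1/1.12·[0.3091·0.0000 + 0.6909·14.2875] = 8.8137; exercise value = 10.2500 > continuation, so V_d = 10.2500 (exercise)
Node 0 (S = 85): continuation = 1/1.12·[0.3091·0.0000 + 0.6909·10.2500] = 6.3231; exercise value = 6.0000 ≤ continuation, so V_0 = 6.3231

$6.32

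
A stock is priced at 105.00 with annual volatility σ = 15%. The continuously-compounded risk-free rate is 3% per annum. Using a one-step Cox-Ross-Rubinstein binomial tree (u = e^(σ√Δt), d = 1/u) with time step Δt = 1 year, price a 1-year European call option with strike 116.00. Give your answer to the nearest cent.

CRR parameters: u = e^(σ√Δt) = e^(0.15·√1) = 1.1618, d = 1/u = 0.8607
Per-period rate: rΔt = 0.03·1 = 0.03, so R = e^0.03 = 1.0305
Risk-neutral probability p = (e^0.03 − 0.8607)/(1.1618 − 0.8607) = 0.1697/0.3011 = 0.5637
Terminal stock prices: S_u = 122, S_d = 90.37
Terminal payoffs (S − K): max(5.993, 0) = 5.993, max(-25.63, 0) = 0
Node 0 (S = 105): V_0 = e^(−0.03)·[0.5637·5.9926 + 0.4363·0.0000] = 3.2782

3.28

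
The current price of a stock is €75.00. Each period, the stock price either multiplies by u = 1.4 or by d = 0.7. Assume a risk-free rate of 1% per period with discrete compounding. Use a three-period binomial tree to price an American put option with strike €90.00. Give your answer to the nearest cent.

€26.49

Risk-neutral probability p = (1 + 0.01 − 0.7)/(1.4 − 0.7) = 0.3100/0.7000 = 0.4429
Terminal stock prices: S_uuu = 205.8, S_uud = 102.9, S_udd = 51.45, S_ddd = 25.72
Terminal payoffs (K − S): max(-115.8, 0) = 0, max(-12.9, 0) = 0, max(38.55, 0) = 38.55, max(64.28, 0) = 64.28
Node uu (S = 147): continuation = 1/1.01·[0.4429·0.0000 + 0.5571·0.0000] = 0.0000; exercise value = 0.0000 ≤ continuation, so V_uu = 0.0000
Node ud (S = 73.5): continuation = 1/1.01·[0.4429·0.0000 + 0.5571·38.5500] = 21.2652; exercise value = 16.5000 ≤ continuation, so V_ud = 21.2652
Node dd (S = 36.75): continuation = 1/1.01·[0.4429·38.5500 + 0.5571·64.2750] = 52.3589; exercise value = 53.2500 > continuation, so V_dd = 53.2500 (exercise)
Node u (S = 105): continuation = 1/1.01·[0.4429·0.0000 + 0.5571·21.2652] = 11.7305; exercise value = 0.0000 ≤ continuation, so V_u = 11.7305
Node d (S = 52.5): continuation = 1/1.01·[0.4429·21.2652 + 0.5571·53.2500] = 38.6983; exercise value = 37.5000 ≤ continuation, so V_d = 38.6983
Node 0 (S = 75): continuation = 1/1.01·[0.4429·11.7305 + 0.5571·38.6983] = 26.4905; exercise value = 15.0000 ≤ continuation, so V_0 = 26.4905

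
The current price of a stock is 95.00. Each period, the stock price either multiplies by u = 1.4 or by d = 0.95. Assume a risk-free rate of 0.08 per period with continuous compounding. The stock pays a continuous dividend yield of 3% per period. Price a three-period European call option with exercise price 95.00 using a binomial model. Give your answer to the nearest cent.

Per-period risk-free factor R = e^0.08 = 1.0833; dividend-adjusted growth = e^(0.08−0.03) = 1.0513.
Risk-neutral probability p = (1.0513 − 0.95)/(1.4 − 0.95) = 0.1013/0.4500 = 0.2250
Terminal stock prices: S_uuu = 260.7, S_uud = 176.9, S_udd = 120, S_ddd = 81.45
Terminal payoffs (S − K): max(165.7, 0) = 165.7, max(81.89, 0) = 81.89, max(25.03, 0) = 25.03, max(-13.55, 0) = 0
Node uu (S = 186.2): V_uu = e^(−0.08)·[0.2250·165.6800 + 0.7750·81.8900] = 93.0009
Node ud (S = 126.3): V_ud = e^(−0.08)·[0.2250·81.8900 + 0.7750·25.0325] = 34.9197
Node dd (S = 85.74): V_dd = e^(−0.08)·[0.2250·25.0325 + 0.7750·0.0000] = 5.2004
Node u (S = 133): V_u = e^(−0.08)·[0.2250·93.0009 + 0.7750·34.9197] = 44.3010
Node d (S = 90.25): V_d = e^(−0.08)·[0.2250·34.9197 + 0.7750·5.2004] = 10.9746
Node 0 (S = 95): V_0 = e^(−0.08)·[0.2250·44.3010 + 0.7750·10.9746] = 17.0542

17.05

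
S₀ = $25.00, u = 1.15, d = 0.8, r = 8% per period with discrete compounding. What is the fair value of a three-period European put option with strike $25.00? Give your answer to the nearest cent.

$0.58

Risk-neutral probability p = (1 + 0.08 − 0.8)/(1.15 − 0.8) = 0.2800/0.3500 = 0.8000
Terminal stock prices: S_uuu = 38.02, S_uud = 26.45, S_udd = 18.4, S_ddd = 12.8
Terminal payoffs (K − S): max(-13.02, 0) = 0, max(-1.45, 0) = 0, max(6.6, 0) = 6.6, max(12.2, 0) = 12.2
Node uu (S = 33.06): V_uu = 1/1.08·[0.8000·0.0000 + 0.2000·0.0000] = 0.0000
Node ud (S = 23): V_ud = 1/1.08·[0.8000·0.0000 + 0.2000·6.6000] = 1.2222
Node dd (S = 16): V_dd = 1/1.08·[0.8000·6.6000 + 0.2000·12.2000] = 7.1481
Node u (S = 28.75): V_u = 1/1.08·[0.8000·0.0000 + 0.2000·1.2222] = 0.2263
Node d (S = 20): V_d = 1/1.08·[0.8000·1.2222 + 0.2000·7.1481] = 2.2291
Node 0 (S = 25): V_0 = 1/1.08·[0.8000·0.2263 + 0.2000·2.2291] = 0.5805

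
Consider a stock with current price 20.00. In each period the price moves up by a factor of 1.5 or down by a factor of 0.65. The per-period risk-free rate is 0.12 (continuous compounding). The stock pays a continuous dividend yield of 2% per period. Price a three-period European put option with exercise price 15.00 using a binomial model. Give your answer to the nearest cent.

Per-period risk-free factor R = e^0.12 = 1.1275; dividend-adjusted growth = e^(0.12−0.02) = 1.1052.
Risk-neutral probability p = (1.1052 − 0.65)/(1.5 − 0.65) = 0.4552/0.8500 = 0.5355
Terminal stock prices: S_uuu = 67.5, S_uud = 29.25, S_udd = 12.68, S_ddd = 5.492
Terminal payoffs (K − S): max(-52.5, 0) = 0, max(-14.25, 0) = 0, max(2.325, 0) = 2.325, max(9.508, 0) = 9.508
Node uu (S = 45): V_uu = e^(−0.12)·[0.5355·0.0000 + 0.4645·0.0000] = 0.0000
Node ud (S = 19.5): V_ud = e^(−0.12)·[0.5355·0.0000 + 0.4645·2.3250] = 0.9579
Node dd (S = 8.45): V_dd = e^(−0.12)·[0.5355·2.3250 + 0.4645·9.5075] = 5.0211
Node u (S = 30): V_u = e^(−0.12)·[0.5355·0.0000 + 0.4645·0.9579] = 0.3946
Node d (S = 13): V_d = e^(−0.12)·[0.5355·0.9579 + 0.4645·5.0211] = 2.5235
Node 0 (S = 20): V_0 = e^(−0.12)·[0.5355·0.3946 + 0.4645·2.5235] = 1.2271

1.23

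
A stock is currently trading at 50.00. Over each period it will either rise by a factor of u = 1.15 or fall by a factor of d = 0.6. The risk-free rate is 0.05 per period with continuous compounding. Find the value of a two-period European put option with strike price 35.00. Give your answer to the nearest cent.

0.63

Risk-neutral probability p = (e^0.05 − 0.6)/(1.15 − 0.6) = 0.4513/0.5500 = 0.8205
Terminal stock prices: S_uu = 66.12, S_ud = 34.5, S_dd = 18
Terminal payoffs (K − S): max(-31.12, 0) = 0, max(0.5, 0) = 0.5, max(17, 0) = 17
Node u (S = 57.5): V_u = e^(−0.05)·[0.8205·0.0000 + 0.1795·0.5000] = 0.0854
Node d (S = 30): V_d = e^(−0.05)·[0.8205·0.5000 + 0.1795·17.0000] = 3.2930
Node 0 (S = 50): V_0 = e^(−0.05)·[0.8205·0.0854 + 0.1795·3.2930] = 0.6289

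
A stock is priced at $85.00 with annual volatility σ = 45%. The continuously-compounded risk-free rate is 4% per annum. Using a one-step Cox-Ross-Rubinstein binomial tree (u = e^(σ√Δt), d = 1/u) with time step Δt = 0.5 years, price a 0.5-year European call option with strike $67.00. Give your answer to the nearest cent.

CRR parameters: u = e^(σ√Δt) = e^(0.45·√0.5) = 1.3746, d = 1/u = 0.7275
Per-period rate: rΔt = 0.04·0.5 = 0.02, so R = e^0.02 = 1.0202
Risk-neutral probability p = (e^0.02 − 0.7275)/(1.3746 − 0.7275) = 0.2927/0.6472 = 0.4523
Terminal stock prices: S_u = 116.8, S_d = 61.83
Terminal payoffs (S − K): max(49.85, 0) = 49.85, max(-5.166, 0) = 0
Node 0 (S = 85): V_0 = e^(−0.02)·[0.4523·49.8451 + 0.5477·0.0000] = 22.0999

$22.10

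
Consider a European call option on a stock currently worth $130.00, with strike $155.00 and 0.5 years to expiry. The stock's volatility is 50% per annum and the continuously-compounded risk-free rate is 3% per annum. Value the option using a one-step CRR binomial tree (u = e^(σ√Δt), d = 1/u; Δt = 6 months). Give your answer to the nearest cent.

CRR parameters: u = e^(σ√Δt) = e^(0.5·√0.5) = 1.4241, d = 1/u = 0.7022
Per-period rate: rΔt = 0.03·0.5 = 0.015, so R = e^0.015 = 1.0151
Risk-neutral probability p = (e^0.015 − 0.7022)/(1.4241 − 0.7022) = 0.3129/0.7219 = 0.4335
Terminal stock prices: S_u = 185.1, S_d = 91.28
Terminal payoffs (S − K): max(30.14, 0) = 30.14, max(-63.72, 0) = 0
Node 0 (S = 130): V_0 = e^(−0.015)·[0.4335·30.1355 + 0.5665·0.0000] = 12.8679

$12.87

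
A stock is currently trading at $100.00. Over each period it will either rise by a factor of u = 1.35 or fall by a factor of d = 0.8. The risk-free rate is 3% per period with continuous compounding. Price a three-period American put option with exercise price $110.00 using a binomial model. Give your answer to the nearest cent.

Risk-neutral probability p = (e^0.03 − 0.8)/(1.35 − 0.8) = 0.2305/0.5500 = 0.4190
Terminal stock prices: S_uuu = 246, S_uud = 145.8, S_udd = 86.4, S_ddd = 51.2
Terminal payoffs (K − S): max(-136, 0) = 0, max(-35.8, 0) = 0, max(23.6, 0) = 23.6, max(58.8, 0) = 58.8
Node uu (S = 182.3): continuation = e^(−0.03)·[0.4190·0.0000 + 0.5810·0.0000] = 0.0000; exercise value = 0.0000 ≤ continuation, so V_uu = 0.0000
Node ud (S = 108): continuation = e^(−0.03)·[0.4190·0.0000 + 0.5810·23.6000] = 13.3062; exercise value = 2.0000 ≤ continuation, so V_ud = 13.3062
Node dd (S = 64): continuation = e^(−0.03)·[0.4190·23.6000 + 0.5810·58.8000] = 42.7490; exercise value = 46.0000 > continuation, so V_dd = 46.0000 (exercise)
Node u (S = 135): continuation = e^(−0.03)·[0.4190·0.0000 + 0.5810·13.3062] = 7.5023; exercise value = 0.0000 ≤ continuation, so V_u = 7.5023
Node d (S = 80): continuation = e^(−0.03)·[0.4190·13.3062 + 0.5810·46.0000] = 31.3464; exercise value = 30.0000 ≤ continuation, so V_d = 31.3464
Node 0 (S = 100): continuation = e^(−0.03)·[0.4190·7.5023 + 0.5810·31.3464] = 20.7244; exercise value = 10.0000 ≤ continuation, so V_0 = 20.7244

$20.72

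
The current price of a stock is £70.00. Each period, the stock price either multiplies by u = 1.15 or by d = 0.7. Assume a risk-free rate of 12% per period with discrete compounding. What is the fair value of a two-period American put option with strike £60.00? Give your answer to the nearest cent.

£0.84

Risk-neutral probability p = (1 + 0.12 − 0.7)/(1.15 − 0.7) = 0.4200/0.4500 = 0.9333
Terminal stock prices: S_uu = 92.57, S_ud = 56.35, S_dd = 34.3
Terminal payoffs (K − S): max(-32.57, 0) = 0, max(3.65, 0) = 3.65, max(25.7, 0) = 25.7
Node u (S = 80.5): continuation = 1/1.12·[0.9333·0.0000 + 0.0667·3.6500] = 0.2173; exercise value = 0.0000 ≤ continuation, so V_u = 0.2173
Node d (S = 49): continuation = 1/1.12·[0.9333·3.6500 + 0.0667·25.7000] = 4.5714; exercise value = 11.0000 > continuation, so V_d = 11.0000 (exercise)
Node 0 (S = 70): continuation = 1/1.12·[0.9333·0.2173 + 0.0667·11.0000] = 0.8358; exercise value = 0.0000 ≤ continuation, so V_0 = 0.8358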